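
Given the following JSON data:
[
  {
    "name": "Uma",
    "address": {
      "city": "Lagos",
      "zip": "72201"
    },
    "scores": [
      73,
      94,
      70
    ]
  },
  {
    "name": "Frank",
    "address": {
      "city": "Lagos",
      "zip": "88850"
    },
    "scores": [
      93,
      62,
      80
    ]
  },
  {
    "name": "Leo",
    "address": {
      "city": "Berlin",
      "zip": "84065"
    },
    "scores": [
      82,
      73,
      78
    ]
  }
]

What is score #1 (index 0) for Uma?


Path: records[0].scores[0]
Value: 73

ANSWER: 73


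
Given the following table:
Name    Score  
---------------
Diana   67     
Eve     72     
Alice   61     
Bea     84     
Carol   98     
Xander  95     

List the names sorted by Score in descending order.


Sorting by Score (descending):
  Carol: 98
  Xander: 95
  Bea: 84
  Eve: 72
  Diana: 67
  Alice: 61


ANSWER: Carol, Xander, Bea, Eve, Diana, Alice


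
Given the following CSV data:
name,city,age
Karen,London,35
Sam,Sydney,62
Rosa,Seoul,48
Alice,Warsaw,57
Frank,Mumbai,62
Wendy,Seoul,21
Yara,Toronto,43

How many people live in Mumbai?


Scanning city column for 'Mumbai':
  Row 5: Frank -> MATCH
Total matches: 1

ANSWER: 1


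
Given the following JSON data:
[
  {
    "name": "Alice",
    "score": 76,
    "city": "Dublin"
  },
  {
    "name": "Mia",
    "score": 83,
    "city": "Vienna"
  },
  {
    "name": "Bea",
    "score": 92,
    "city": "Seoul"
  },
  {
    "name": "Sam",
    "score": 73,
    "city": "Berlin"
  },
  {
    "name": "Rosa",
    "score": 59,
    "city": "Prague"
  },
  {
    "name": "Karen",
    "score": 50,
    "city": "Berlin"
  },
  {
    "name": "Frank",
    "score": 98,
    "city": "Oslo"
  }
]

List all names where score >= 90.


Filtering records where score >= 90:
  Alice (score=76) -> no
  Mia (score=83) -> no
  Bea (score=92) -> YES
  Sam (score=73) -> no
  Rosa (score=59) -> no
  Karen (score=50) -> no
  Frank (score=98) -> YES


ANSWER: Bea, Frank


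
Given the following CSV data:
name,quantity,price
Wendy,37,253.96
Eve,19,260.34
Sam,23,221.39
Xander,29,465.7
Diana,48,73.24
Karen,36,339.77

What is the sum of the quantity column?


Values in 'quantity' column:
  Row 1: 37
  Row 2: 19
  Row 3: 23
  Row 4: 29
  Row 5: 48
  Row 6: 36
Sum = 37 + 19 + 23 + 29 + 48 + 36 = 192

ANSWER: 192


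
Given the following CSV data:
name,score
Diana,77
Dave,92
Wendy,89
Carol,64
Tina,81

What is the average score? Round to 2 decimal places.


Scores: 77, 92, 89, 64, 81
Sum = 403
Count = 5
Average = 403 / 5 = 80.60

ANSWER: 80.60


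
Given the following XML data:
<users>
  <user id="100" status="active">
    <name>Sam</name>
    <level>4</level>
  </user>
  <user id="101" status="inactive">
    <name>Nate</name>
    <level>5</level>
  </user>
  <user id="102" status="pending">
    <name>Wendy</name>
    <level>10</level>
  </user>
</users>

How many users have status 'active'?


Counting users with status='active':
  Sam (id=100) -> MATCH
Count: 1

ANSWER: 1


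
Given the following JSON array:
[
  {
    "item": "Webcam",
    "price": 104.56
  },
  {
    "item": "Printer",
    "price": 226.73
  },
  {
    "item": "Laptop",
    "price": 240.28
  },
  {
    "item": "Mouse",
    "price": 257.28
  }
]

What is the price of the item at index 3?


Array index 3 -> Mouse
price = 257.28

ANSWER: 257.28


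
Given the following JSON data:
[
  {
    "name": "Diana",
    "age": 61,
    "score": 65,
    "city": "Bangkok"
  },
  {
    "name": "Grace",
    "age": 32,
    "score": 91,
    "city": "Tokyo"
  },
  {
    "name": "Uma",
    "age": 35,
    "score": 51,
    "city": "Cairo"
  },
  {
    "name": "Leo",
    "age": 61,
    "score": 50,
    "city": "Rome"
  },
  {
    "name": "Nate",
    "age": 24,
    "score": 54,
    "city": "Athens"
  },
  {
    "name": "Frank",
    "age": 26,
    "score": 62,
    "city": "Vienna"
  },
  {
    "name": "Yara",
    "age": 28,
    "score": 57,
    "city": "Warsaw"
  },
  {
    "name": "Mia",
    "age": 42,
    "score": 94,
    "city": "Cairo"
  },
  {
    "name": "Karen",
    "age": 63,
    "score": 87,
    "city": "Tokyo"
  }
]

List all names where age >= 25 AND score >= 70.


Checking both conditions:
  Diana (age=61, score=65) -> no
  Grace (age=32, score=91) -> YES
  Uma (age=35, score=51) -> no
  Leo (age=61, score=50) -> no
  Nate (age=24, score=54) -> no
  Frank (age=26, score=62) -> no
  Yara (age=28, score=57) -> no
  Mia (age=42, score=94) -> YES
  Karen (age=63, score=87) -> YES


ANSWER: Grace, Mia, Karen


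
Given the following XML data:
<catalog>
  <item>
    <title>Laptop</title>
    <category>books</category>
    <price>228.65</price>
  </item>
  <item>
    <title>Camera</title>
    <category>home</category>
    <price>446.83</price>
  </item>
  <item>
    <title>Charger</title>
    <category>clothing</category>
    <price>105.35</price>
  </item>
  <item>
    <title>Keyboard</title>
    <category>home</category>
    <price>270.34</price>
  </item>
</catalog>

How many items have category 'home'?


Scanning <item> elements for <category>home</category>:
  Item 2: Camera -> MATCH
  Item 4: Keyboard -> MATCH
Count: 2

ANSWER: 2


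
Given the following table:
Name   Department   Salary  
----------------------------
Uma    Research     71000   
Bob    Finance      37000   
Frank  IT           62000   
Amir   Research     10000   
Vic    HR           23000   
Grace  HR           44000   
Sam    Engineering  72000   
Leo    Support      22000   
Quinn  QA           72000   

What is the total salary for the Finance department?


Finance department members:
  Bob: 37000
Total = 37000 = 37000

ANSWER: 37000


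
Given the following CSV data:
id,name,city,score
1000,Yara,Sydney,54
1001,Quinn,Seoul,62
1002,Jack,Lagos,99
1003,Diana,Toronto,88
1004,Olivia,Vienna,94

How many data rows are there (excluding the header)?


Counting rows (excluding header):
Header: id,name,city,score
Data rows: 5

ANSWER: 5


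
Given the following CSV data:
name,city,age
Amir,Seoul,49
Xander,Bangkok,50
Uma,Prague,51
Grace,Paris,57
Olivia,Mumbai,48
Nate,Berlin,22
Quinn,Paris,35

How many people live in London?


Scanning city column for 'London':
Total matches: 0

ANSWER: 0


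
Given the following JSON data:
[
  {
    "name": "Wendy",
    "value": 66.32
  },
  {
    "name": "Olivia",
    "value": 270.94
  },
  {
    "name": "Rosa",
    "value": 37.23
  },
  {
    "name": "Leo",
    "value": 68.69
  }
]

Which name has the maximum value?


Comparing values:
  Wendy: 66.32
  Olivia: 270.94
  Rosa: 37.23
  Leo: 68.69
Maximum: Olivia (270.94)

ANSWER: Olivia


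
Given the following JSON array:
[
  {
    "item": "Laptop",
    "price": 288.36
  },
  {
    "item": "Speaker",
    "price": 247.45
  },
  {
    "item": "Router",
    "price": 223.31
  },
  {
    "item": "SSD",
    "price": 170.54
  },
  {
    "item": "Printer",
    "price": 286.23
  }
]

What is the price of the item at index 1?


Array index 1 -> Speaker
price = 247.45

ANSWER: 247.45


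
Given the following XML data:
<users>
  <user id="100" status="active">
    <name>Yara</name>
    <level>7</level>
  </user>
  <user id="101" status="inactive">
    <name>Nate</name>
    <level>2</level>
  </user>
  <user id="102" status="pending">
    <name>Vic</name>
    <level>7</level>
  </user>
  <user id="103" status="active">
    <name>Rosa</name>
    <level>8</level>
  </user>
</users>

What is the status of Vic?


Finding user with name = Vic
user id="102" status="pending"

ANSWER: pending


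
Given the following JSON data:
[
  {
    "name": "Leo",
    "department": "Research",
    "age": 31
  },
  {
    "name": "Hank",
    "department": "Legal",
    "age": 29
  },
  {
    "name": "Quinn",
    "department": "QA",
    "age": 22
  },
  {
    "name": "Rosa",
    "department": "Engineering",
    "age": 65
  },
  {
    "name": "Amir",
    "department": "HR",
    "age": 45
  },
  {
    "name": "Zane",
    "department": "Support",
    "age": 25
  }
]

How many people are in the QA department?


Scanning records for department = QA
  Record 2: Quinn
Count: 1

ANSWER: 1


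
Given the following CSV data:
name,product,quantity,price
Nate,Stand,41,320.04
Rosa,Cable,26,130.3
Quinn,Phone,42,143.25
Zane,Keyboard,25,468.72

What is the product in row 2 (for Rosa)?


Row 2: Rosa
Column 'product' = Cable

ANSWER: Cable


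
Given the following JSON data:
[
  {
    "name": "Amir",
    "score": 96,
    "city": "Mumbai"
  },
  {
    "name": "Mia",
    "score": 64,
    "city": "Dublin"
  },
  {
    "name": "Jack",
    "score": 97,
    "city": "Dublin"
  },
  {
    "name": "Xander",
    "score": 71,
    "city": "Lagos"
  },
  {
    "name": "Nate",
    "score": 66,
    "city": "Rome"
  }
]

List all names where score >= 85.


Filtering records where score >= 85:
  Amir (score=96) -> YES
  Mia (score=64) -> no
  Jack (score=97) -> YES
  Xander (score=71) -> no
  Nate (score=66) -> no


ANSWER: Amir, Jack


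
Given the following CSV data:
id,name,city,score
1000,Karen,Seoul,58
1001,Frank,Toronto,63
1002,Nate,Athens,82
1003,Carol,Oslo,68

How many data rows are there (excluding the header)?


Counting rows (excluding header):
Header: id,name,city,score
Data rows: 4

ANSWER: 4


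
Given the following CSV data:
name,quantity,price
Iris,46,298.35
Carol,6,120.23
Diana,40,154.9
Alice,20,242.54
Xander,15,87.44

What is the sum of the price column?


Values in 'price' column:
  Row 1: 298.35
  Row 2: 120.23
  Row 3: 154.9
  Row 4: 242.54
  Row 5: 87.44
Sum = 298.35 + 120.23 + 154.9 + 242.54 + 87.44 = 903.46

ANSWER: 903.46


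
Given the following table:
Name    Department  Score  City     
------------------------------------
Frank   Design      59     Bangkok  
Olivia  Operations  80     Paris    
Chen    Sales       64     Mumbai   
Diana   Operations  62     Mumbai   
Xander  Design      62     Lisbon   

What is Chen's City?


Row 3: Chen
City = Mumbai

ANSWER: Mumbai


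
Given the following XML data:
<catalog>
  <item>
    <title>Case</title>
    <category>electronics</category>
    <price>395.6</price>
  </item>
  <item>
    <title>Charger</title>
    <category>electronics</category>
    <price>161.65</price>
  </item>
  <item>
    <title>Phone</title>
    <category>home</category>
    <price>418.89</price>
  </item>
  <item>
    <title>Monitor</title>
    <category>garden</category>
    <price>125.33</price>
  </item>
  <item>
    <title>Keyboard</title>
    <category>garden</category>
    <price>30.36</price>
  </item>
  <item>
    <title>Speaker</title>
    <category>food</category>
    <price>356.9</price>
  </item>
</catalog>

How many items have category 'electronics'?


Scanning <item> elements for <category>electronics</category>:
  Item 1: Case -> MATCH
  Item 2: Charger -> MATCH
Count: 2

ANSWER: 2


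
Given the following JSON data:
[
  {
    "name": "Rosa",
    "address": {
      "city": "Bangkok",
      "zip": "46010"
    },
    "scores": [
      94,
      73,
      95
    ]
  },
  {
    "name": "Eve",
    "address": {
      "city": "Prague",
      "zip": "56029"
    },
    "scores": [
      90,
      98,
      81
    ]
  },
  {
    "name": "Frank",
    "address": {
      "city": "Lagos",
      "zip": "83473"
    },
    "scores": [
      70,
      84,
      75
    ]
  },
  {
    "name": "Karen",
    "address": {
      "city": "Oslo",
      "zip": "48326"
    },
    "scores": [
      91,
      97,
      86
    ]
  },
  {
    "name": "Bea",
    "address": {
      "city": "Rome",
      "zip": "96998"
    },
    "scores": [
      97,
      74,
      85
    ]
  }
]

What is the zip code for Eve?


Path: records[1].address.zip
Value: 56029

ANSWER: 56029


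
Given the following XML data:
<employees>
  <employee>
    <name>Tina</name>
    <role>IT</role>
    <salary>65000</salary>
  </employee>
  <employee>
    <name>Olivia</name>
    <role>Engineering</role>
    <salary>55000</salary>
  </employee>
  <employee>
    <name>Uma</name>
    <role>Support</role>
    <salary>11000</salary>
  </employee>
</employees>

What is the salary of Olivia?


Searching for <employee> with <name>Olivia</name>
Found at position 2
<salary>55000</salary>

ANSWER: 55000


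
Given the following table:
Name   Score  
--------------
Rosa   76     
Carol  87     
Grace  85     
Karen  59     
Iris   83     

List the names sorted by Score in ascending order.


Sorting by Score (ascending):
  Karen: 59
  Rosa: 76
  Iris: 83
  Grace: 85
  Carol: 87


ANSWER: Karen, Rosa, Iris, Grace, Carol


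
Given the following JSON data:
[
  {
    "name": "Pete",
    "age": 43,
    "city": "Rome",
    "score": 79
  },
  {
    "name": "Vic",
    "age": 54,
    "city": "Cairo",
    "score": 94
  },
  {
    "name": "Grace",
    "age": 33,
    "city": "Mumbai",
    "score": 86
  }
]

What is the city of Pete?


Looking up record where name = Pete
Record index: 0
Field 'city' = Rome

ANSWER: Rome


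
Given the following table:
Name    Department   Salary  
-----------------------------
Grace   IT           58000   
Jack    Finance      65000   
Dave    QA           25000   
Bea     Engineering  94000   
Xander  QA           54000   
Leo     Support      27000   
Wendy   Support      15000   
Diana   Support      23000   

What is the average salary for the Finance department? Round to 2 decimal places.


Finance department members:
  Jack: 65000
Sum = 65000
Count = 1
Average = 65000 / 1 = 65000.00

ANSWER: 65000.00


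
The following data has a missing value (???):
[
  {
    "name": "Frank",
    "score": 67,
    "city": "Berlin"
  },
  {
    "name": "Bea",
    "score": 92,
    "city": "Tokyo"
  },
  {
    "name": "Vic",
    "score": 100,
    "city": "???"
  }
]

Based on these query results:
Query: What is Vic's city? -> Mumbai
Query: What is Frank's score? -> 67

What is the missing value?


The missing value is Vic's city
From query: Vic's city = Mumbai

ANSWER: Mumbai


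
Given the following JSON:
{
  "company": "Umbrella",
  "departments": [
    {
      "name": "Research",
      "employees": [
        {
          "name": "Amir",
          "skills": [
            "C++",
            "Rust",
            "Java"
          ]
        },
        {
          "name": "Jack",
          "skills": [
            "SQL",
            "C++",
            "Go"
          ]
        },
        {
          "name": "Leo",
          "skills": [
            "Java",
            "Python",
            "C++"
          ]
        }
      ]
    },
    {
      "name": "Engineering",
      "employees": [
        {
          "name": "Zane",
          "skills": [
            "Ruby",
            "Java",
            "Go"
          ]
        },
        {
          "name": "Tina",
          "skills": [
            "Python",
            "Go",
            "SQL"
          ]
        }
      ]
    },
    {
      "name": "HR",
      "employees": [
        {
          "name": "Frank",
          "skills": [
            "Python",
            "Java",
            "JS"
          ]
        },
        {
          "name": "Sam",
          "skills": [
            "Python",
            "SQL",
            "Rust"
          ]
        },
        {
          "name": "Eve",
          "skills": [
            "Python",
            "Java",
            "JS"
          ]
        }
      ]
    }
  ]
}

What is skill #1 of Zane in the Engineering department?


Path: departments[1].employees[0].skills[0]
Value: Ruby

ANSWER: Ruby


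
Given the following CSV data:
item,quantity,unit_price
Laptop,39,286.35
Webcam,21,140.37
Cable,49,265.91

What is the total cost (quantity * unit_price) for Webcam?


Row: Webcam
quantity = 21
unit_price = 140.37
total = 21 * 140.37 = 2947.77

ANSWER: 2947.77


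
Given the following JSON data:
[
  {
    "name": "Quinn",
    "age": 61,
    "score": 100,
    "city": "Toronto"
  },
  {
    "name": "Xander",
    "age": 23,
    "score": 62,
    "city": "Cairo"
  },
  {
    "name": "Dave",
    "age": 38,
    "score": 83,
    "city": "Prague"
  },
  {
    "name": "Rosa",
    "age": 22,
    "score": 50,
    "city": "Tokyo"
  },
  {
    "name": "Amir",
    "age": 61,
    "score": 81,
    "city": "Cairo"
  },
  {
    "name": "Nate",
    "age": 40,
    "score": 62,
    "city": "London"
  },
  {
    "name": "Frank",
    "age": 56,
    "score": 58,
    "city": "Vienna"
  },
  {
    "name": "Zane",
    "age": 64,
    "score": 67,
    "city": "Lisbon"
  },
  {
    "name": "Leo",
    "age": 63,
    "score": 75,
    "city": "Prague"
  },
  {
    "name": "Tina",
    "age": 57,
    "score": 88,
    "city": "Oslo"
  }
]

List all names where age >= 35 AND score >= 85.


Checking both conditions:
  Quinn (age=61, score=100) -> YES
  Xander (age=23, score=62) -> no
  Dave (age=38, score=83) -> no
  Rosa (age=22, score=50) -> no
  Amir (age=61, score=81) -> no
  Nate (age=40, score=62) -> no
  Frank (age=56, score=58) -> no
  Zane (age=64, score=67) -> no
  Leo (age=63, score=75) -> no
  Tina (age=57, score=88) -> YES


ANSWER: Quinn, Tina


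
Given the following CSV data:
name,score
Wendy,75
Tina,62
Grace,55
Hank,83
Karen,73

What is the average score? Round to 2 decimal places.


Scores: 75, 62, 55, 83, 73
Sum = 348
Count = 5
Average = 348 / 5 = 69.60

ANSWER: 69.60


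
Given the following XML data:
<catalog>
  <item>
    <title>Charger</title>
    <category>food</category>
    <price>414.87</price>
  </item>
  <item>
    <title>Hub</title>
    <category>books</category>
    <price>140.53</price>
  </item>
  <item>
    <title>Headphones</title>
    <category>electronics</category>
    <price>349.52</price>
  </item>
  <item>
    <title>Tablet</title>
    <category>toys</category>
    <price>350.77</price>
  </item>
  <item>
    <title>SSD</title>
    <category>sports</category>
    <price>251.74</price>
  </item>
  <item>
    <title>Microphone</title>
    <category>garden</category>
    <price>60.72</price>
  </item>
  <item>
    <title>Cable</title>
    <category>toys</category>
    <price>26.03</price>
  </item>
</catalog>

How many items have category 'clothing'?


Scanning <item> elements for <category>clothing</category>:
Count: 0

ANSWER: 0


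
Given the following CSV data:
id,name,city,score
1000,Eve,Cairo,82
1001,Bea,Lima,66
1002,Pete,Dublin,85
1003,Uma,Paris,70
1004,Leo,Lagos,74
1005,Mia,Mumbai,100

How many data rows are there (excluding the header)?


Counting rows (excluding header):
Header: id,name,city,score
Data rows: 6

ANSWER: 6


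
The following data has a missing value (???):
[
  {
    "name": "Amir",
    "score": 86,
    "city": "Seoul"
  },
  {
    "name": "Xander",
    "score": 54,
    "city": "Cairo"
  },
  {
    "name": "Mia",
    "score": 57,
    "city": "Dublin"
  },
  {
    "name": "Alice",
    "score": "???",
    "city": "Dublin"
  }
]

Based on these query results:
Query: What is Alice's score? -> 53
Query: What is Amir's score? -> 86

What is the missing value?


The missing value is Alice's score
From query: Alice's score = 53

ANSWER: 53


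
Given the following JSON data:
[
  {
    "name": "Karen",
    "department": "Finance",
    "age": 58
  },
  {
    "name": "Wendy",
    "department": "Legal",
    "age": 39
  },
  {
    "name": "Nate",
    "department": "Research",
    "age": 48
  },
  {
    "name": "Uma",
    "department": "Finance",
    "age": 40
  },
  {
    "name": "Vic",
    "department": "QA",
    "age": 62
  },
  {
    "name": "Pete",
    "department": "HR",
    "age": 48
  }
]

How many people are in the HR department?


Scanning records for department = HR
  Record 5: Pete
Count: 1

ANSWER: 1


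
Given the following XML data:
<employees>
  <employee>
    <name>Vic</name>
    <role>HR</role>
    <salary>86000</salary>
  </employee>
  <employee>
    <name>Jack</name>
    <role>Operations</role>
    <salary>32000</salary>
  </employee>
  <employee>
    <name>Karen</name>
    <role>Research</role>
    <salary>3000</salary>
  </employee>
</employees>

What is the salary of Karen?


Searching for <employee> with <name>Karen</name>
Found at position 3
<salary>3000</salary>

ANSWER: 3000


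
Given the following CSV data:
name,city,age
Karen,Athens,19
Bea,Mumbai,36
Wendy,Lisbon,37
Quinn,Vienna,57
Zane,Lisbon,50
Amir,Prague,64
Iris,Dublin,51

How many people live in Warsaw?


Scanning city column for 'Warsaw':
Total matches: 0

ANSWER: 0


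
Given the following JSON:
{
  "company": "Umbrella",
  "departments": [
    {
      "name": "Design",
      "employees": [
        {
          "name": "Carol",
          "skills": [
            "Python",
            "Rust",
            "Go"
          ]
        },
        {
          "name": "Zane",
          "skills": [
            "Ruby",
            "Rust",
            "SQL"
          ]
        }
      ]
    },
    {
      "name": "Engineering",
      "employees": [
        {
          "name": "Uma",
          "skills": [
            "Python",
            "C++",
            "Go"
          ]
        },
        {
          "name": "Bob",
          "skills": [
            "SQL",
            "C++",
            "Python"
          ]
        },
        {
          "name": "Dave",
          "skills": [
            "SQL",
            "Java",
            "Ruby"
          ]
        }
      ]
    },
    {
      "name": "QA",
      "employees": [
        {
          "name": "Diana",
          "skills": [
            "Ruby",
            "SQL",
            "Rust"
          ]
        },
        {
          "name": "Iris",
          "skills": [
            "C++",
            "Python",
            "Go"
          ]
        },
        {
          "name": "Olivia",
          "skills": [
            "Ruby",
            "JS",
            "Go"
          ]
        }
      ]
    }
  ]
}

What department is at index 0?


Path: departments[0].name
Value: Design

ANSWER: Design


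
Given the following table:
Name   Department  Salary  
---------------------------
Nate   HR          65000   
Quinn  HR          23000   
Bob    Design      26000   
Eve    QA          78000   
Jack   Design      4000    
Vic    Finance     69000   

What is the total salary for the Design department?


Design department members:
  Bob: 26000
  Jack: 4000
Total = 26000 + 4000 = 30000

ANSWER: 30000


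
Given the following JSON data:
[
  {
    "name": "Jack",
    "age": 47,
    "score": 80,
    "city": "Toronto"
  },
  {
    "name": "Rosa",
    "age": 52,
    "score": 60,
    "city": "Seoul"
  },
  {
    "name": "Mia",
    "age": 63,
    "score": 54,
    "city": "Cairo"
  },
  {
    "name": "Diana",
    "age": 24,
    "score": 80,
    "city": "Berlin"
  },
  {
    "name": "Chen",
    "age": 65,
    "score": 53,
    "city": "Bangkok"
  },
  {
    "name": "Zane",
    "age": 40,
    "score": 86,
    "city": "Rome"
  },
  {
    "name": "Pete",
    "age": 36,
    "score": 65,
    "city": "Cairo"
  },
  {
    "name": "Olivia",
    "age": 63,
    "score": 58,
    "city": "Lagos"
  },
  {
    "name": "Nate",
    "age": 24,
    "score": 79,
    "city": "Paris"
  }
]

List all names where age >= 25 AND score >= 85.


Checking both conditions:
  Jack (age=47, score=80) -> no
  Rosa (age=52, score=60) -> no
  Mia (age=63, score=54) -> no
  Diana (age=24, score=80) -> no
  Chen (age=65, score=53) -> no
  Zane (age=40, score=86) -> YES
  Pete (age=36, score=65) -> no
  Olivia (age=63, score=58) -> no
  Nate (age=24, score=79) -> no


ANSWER: Zane


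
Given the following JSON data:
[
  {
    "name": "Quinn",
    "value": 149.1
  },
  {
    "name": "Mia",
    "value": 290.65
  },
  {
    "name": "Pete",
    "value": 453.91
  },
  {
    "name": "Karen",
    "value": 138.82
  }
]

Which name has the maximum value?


Comparing values:
  Quinn: 149.1
  Mia: 290.65
  Pete: 453.91
  Karen: 138.82
Maximum: Pete (453.91)

ANSWER: Pete


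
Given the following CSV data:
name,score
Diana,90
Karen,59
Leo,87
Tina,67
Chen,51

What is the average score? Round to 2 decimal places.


Scores: 90, 59, 87, 67, 51
Sum = 354
Count = 5
Average = 354 / 5 = 70.80

ANSWER: 70.80


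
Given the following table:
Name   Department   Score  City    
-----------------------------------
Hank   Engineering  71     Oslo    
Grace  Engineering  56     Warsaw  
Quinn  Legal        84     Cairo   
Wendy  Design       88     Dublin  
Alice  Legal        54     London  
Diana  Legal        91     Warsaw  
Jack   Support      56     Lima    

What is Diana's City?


Row 6: Diana
City = Warsaw

ANSWER: Warsaw


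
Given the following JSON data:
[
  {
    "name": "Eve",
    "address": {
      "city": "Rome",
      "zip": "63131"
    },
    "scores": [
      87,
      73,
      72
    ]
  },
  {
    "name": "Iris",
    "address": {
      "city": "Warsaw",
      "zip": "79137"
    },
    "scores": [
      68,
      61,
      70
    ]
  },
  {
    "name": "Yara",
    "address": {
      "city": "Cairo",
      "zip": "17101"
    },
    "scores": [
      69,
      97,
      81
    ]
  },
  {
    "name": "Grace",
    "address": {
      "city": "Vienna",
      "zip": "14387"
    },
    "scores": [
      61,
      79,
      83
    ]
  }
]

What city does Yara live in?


Path: records[2].address.city
Value: Cairo

ANSWER: Cairo


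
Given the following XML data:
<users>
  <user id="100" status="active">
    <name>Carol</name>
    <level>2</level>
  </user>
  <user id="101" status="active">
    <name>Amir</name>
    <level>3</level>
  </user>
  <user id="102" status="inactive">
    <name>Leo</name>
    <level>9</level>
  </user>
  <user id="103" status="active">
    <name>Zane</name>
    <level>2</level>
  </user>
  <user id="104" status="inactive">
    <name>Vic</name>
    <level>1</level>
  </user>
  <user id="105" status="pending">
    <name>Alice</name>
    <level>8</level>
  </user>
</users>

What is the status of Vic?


Finding user with name = Vic
user id="104" status="inactive"

ANSWER: inactive


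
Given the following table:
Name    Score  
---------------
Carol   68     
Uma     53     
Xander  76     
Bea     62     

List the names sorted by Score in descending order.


Sorting by Score (descending):
  Xander: 76
  Carol: 68
  Bea: 62
  Uma: 53


ANSWER: Xander, Carol, Bea, Uma


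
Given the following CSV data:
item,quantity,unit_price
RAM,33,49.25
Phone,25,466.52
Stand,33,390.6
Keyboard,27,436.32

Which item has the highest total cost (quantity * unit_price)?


Computing row totals:
  RAM: 1625.25
  Phone: 11663.0
  Stand: 12889.8
  Keyboard: 11780.64
Maximum: Stand (12889.8)

ANSWER: Stand


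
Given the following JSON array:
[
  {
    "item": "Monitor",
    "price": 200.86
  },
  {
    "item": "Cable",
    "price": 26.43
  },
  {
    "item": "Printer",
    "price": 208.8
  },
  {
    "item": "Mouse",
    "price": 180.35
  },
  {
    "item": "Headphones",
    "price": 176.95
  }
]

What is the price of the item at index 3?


Array index 3 -> Mouse
price = 180.35

ANSWER: 180.35


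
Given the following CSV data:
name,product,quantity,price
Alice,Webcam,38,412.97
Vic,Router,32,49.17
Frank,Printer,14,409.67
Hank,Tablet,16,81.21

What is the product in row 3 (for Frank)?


Row 3: Frank
Column 'product' = Printer

ANSWER: Printer


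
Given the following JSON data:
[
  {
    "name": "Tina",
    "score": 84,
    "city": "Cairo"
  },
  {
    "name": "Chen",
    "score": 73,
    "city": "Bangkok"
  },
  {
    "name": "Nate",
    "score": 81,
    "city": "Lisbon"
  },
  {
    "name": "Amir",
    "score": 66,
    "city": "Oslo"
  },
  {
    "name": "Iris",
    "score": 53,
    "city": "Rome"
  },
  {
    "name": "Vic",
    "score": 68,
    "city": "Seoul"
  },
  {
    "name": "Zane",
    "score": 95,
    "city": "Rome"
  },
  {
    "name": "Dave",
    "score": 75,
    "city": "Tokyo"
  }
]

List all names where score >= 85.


Filtering records where score >= 85:
  Tina (score=84) -> no
  Chen (score=73) -> no
  Nate (score=81) -> no
  Amir (score=66) -> no
  Iris (score=53) -> no
  Vic (score=68) -> no
  Zane (score=95) -> YES
  Dave (score=75) -> no


ANSWER: Zane


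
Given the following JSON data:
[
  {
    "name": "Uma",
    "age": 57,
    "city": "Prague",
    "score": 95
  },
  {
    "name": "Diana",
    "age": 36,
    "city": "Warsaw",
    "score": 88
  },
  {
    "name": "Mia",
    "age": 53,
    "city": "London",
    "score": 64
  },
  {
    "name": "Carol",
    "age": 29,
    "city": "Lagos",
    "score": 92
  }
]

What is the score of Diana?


Looking up record where name = Diana
Record index: 1
Field 'score' = 88

ANSWER: 88


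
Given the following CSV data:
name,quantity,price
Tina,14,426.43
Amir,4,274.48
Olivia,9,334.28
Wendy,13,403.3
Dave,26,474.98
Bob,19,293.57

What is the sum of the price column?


Values in 'price' column:
  Row 1: 426.43
  Row 2: 274.48
  Row 3: 334.28
  Row 4: 403.3
  Row 5: 474.98
  Row 6: 293.57
Sum = 426.43 + 274.48 + 334.28 + 403.3 + 474.98 + 293.57 = 2207.04

ANSWER: 2207.04


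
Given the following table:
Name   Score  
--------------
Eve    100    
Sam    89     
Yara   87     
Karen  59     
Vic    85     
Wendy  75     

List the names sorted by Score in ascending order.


Sorting by Score (ascending):
  Karen: 59
  Wendy: 75
  Vic: 85
  Yara: 87
  Sam: 89
  Eve: 100


ANSWER: Karen, Wendy, Vic, Yara, Sam, Eve


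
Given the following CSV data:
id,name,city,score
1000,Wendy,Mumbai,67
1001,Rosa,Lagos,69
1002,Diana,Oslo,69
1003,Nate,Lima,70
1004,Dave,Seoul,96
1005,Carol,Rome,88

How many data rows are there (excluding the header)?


Counting rows (excluding header):
Header: id,name,city,score
Data rows: 6

ANSWER: 6


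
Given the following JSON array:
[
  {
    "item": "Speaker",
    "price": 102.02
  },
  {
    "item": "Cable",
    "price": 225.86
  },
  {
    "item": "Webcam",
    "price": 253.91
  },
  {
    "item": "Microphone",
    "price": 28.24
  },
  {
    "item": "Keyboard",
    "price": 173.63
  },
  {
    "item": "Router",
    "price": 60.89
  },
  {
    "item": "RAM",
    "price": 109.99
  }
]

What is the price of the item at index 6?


Array index 6 -> RAM
price = 109.99

ANSWER: 109.99


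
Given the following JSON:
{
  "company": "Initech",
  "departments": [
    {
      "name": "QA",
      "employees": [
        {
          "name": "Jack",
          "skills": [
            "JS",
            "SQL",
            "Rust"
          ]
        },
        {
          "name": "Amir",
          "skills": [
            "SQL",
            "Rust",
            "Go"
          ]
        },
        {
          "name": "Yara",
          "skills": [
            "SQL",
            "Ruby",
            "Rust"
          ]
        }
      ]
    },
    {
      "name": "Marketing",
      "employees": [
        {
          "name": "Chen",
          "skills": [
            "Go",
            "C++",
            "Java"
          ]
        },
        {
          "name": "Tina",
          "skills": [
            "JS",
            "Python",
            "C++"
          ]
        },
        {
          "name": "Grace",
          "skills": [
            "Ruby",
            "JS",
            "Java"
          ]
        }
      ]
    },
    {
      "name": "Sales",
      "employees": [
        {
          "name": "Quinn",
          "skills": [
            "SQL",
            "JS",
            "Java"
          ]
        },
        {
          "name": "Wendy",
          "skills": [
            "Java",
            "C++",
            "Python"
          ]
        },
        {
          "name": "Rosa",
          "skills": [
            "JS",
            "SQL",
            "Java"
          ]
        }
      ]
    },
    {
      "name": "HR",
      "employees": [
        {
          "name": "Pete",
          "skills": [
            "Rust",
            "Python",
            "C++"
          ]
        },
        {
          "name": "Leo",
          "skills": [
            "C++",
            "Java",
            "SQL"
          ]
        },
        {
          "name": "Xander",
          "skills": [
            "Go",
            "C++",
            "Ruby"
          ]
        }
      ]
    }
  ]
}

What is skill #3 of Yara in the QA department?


Path: departments[0].employees[2].skills[2]
Value: Rust

ANSWER: Rust


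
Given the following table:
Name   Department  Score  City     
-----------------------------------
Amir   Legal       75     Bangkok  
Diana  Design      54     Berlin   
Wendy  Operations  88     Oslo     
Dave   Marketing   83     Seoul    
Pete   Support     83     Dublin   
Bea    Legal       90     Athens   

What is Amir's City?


Row 1: Amir
City = Bangkok

ANSWER: Bangkok


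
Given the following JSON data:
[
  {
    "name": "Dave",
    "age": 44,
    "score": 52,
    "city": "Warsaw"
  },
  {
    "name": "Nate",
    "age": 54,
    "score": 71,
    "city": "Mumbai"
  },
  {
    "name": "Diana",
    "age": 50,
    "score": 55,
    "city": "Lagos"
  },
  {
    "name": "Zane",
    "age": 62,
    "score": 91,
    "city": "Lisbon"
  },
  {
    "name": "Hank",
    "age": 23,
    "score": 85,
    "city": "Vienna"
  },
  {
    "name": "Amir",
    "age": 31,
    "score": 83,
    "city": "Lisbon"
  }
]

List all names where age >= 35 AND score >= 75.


Checking both conditions:
  Dave (age=44, score=52) -> no
  Nate (age=54, score=71) -> no
  Diana (age=50, score=55) -> no
  Zane (age=62, score=91) -> YES
  Hank (age=23, score=85) -> no
  Amir (age=31, score=83) -> no


ANSWER: Zane


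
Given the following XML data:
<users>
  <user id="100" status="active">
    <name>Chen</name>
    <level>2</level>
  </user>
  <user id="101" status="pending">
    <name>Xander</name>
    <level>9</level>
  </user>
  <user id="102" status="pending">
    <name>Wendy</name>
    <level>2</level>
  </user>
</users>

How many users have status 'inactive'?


Counting users with status='inactive':
Count: 0

ANSWER: 0


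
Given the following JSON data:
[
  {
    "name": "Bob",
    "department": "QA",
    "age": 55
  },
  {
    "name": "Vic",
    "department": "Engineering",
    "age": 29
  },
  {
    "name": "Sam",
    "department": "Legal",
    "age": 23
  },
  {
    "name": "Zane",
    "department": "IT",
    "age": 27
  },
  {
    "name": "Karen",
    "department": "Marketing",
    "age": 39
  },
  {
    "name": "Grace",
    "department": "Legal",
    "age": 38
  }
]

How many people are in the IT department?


Scanning records for department = IT
  Record 3: Zane
Count: 1

ANSWER: 1


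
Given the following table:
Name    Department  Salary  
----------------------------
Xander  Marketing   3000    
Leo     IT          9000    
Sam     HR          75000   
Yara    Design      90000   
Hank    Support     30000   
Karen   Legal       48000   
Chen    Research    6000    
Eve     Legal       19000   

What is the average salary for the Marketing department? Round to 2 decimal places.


Marketing department members:
  Xander: 3000
Sum = 3000
Count = 1
Average = 3000 / 1 = 3000.00

ANSWER: 3000.00


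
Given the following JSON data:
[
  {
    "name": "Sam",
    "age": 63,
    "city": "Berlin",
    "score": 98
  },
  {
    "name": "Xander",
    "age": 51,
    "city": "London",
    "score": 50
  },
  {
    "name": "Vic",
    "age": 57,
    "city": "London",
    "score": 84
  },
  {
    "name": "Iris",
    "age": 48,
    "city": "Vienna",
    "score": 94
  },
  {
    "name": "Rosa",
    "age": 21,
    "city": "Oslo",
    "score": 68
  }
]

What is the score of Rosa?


Looking up record where name = Rosa
Record index: 4
Field 'score' = 68

ANSWER: 68


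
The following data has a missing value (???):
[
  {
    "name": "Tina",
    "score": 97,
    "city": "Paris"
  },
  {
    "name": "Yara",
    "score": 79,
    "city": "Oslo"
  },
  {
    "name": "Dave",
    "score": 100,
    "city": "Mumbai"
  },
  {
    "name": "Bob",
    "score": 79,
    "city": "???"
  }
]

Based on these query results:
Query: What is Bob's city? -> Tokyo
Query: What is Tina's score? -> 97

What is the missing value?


The missing value is Bob's city
From query: Bob's city = Tokyo

ANSWER: Tokyo


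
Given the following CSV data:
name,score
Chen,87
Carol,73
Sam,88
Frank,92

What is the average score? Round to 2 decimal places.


Scores: 87, 73, 88, 92
Sum = 340
Count = 4
Average = 340 / 4 = 85.00

ANSWER: 85.00


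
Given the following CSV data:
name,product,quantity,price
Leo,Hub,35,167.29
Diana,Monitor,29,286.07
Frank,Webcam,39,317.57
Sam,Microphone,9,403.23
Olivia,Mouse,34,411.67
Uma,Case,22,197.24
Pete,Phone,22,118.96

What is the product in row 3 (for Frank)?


Row 3: Frank
Column 'product' = Webcam

ANSWER: Webcam


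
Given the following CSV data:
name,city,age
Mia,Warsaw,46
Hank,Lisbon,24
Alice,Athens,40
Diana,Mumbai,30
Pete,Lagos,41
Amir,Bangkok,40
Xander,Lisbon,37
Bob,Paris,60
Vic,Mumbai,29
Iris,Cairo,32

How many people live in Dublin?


Scanning city column for 'Dublin':
Total matches: 0

ANSWER: 0


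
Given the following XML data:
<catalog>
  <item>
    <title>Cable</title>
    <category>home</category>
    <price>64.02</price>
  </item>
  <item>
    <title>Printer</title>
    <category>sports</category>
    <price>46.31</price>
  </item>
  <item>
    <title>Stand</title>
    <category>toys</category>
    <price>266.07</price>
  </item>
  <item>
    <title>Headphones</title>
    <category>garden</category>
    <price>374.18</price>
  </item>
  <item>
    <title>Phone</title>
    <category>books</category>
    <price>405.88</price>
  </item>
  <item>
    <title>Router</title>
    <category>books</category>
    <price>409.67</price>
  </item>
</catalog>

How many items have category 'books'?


Scanning <item> elements for <category>books</category>:
  Item 5: Phone -> MATCH
  Item 6: Router -> MATCH
Count: 2

ANSWER: 2


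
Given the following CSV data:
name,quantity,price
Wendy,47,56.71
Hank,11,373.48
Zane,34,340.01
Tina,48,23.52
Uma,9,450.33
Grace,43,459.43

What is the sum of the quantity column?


Values in 'quantity' column:
  Row 1: 47
  Row 2: 11
  Row 3: 34
  Row 4: 48
  Row 5: 9
  Row 6: 43
Sum = 47 + 11 + 34 + 48 + 9 + 43 = 192

ANSWER: 192


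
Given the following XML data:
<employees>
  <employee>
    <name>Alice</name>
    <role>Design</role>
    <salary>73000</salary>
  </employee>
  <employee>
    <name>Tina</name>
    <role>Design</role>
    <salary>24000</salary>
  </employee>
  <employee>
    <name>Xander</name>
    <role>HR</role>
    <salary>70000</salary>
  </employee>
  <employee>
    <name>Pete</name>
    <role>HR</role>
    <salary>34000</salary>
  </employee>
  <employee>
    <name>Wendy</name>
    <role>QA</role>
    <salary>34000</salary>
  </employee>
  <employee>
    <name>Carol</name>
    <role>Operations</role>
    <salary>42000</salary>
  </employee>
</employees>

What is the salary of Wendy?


Searching for <employee> with <name>Wendy</name>
Found at position 5
<salary>34000</salary>

ANSWER: 34000


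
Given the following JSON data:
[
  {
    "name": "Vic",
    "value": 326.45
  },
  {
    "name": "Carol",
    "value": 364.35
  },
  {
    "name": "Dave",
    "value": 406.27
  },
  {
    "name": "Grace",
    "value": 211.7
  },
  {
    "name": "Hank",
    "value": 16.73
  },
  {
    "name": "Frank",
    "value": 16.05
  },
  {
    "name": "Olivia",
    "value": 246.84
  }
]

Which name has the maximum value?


Comparing values:
  Vic: 326.45
  Carol: 364.35
  Dave: 406.27
  Grace: 211.7
  Hank: 16.73
  Frank: 16.05
  Olivia: 246.84
Maximum: Dave (406.27)

ANSWER: Dave


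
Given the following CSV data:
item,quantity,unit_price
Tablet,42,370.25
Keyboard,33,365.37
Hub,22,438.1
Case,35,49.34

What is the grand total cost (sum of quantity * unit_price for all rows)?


Computing row totals:
  Tablet: 42 * 370.25 = 15550.5
  Keyboard: 33 * 365.37 = 12057.21
  Hub: 22 * 438.1 = 9638.2
  Case: 35 * 49.34 = 1726.9
Grand total = 15550.5 + 12057.21 + 9638.2 + 1726.9 = 38972.81

ANSWER: 38972.81


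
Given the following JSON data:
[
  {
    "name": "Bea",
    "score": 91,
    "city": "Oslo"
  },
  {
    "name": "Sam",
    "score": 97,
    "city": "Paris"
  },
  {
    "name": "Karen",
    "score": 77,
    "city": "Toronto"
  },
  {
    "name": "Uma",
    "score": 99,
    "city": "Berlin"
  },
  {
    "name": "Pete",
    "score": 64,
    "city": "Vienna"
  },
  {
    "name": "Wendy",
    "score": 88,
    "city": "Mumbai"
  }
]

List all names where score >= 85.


Filtering records where score >= 85:
  Bea (score=91) -> YES
  Sam (score=97) -> YES
  Karen (score=77) -> no
  Uma (score=99) -> YES
  Pete (score=64) -> no
  Wendy (score=88) -> YES


ANSWER: Bea, Sam, Uma, Wendy
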